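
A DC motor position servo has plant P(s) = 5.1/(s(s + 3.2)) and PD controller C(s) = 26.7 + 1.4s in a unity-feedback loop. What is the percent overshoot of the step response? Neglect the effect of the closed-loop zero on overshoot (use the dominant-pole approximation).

21.2%

Forward path: (26.7 + 1.4s)·5.1/(s(s+3.2)). The closed-loop characteristic equation is s² + (3.2 + 5.1·1.4)s + 5.1·26.7 = 0.
That is s² + 10.34s + 136.2 = 0, so ω_n = 11.67 rad/s and ζ = 10.34/(2·11.67) = 0.443.
%OS = 100·exp(−πζ/√(1−ζ²)) = 21.2%.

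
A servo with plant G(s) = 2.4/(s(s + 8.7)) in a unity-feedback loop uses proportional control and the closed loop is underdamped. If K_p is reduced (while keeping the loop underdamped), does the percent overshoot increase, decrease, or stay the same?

ζ = 8.7/(2√(2.4K_p)) rises as K_p falls; higher damping means less overshoot.

decrease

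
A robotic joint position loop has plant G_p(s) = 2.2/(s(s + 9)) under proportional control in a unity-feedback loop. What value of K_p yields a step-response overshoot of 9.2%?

K_p = 25.2

From %OS = 100·exp(−πζ/√(1−ζ²)) = 9.2%, ζ = −ln(0.092)/√(π²+ln²(0.092)) = 0.6048.
Characteristic equation s² + 9s + 2.2K_p = 0 gives ζ = 9/(2√(2.2K_p)).
Setting ζ = 0.6048: √(2.2K_p) = 9/(2·0.6048) = 7.44, so K_p = 55.36/2.2 = 25.2.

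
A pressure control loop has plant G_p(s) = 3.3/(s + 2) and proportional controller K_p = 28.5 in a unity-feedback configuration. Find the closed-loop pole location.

s = -96.05

Closed-loop transfer function: T(s) = K_p·G_p(s)/(1 + K_p·G_p(s)) = 94.05/(s + 2 + 94.05) = 94.05/(s + 96.05).
The closed-loop pole is at s = −96.05.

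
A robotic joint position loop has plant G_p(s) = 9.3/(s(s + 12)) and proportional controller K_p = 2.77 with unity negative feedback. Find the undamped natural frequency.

The closed-loop denominator is s(s+12) + 2.77·9.3 = s² + 12s + 25.76.
Matching s² + 2ζω_n s + ω_n²: ω_n = √25.76 = 5.076 rad/s and 2ζω_n = 12, so ζ = 12/(2·5.076) = 1.18.

ω_n = 5.08 rad/s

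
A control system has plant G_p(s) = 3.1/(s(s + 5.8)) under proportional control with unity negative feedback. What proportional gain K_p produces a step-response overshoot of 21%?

From %OS = 100·exp(−πζ/√(1−ζ²)) = 21%, ζ = −ln(0.21)/√(π²+ln²(0.21)) = 0.4449.
Characteristic equation s² + 5.8s + 3.1K_p = 0 gives ζ = 5.8/(2√(3.1K_p)).
Setting ζ = 0.4449: √(3.1K_p) = 5.8/(2·0.4449) = 6.518, so K_p = 42.49/3.1 = 13.7.

K_p = 13.7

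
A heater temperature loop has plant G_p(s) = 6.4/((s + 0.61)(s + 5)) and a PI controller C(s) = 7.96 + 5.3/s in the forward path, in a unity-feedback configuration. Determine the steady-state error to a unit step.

The open loop C(s)G_p(s) has a pole at the origin (type 1), so the static position error constant is infinite and e_ss = 1/(1+∞) = 0.

0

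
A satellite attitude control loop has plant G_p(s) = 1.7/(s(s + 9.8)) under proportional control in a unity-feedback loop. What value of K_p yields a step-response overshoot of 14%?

K_p = 50.2

From %OS = 100·exp(−πζ/√(1−ζ²)) = 14%, ζ = −ln(0.14)/√(π²+ln²(0.14)) = 0.5305.
Characteristic equation s² + 9.8s + 1.7K_p = 0 gives ζ = 9.8/(2√(1.7K_p)).
Setting ζ = 0.5305: √(1.7K_p) = 9.8/(2·0.5305) = 9.236, so K_p = 85.31/1.7 = 50.2.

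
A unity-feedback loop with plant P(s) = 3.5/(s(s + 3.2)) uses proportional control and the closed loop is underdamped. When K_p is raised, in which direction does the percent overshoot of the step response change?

ζ = 3.2/(2√(3.5K_p)) decreases as K_p grows; lower damping means more overshoot.

increase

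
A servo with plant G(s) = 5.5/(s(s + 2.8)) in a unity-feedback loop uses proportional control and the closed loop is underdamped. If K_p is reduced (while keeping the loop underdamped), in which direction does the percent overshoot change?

decrease

ζ = 2.8/(2√(5.5K_p)) rises as K_p falls; higher damping means less overshoot.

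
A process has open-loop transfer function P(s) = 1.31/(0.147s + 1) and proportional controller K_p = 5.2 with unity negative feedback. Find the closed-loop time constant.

τ = 0.0188 s

Closed loop: T(s) = K_p·P/(1+K_p·P) = 6.812/(0.147s + 1 + 6.812), with pole at s = −(1 + 6.812)/0.147 = −53.14.
Closed-loop time constant τ = 1/53.14 = 0.0188 s.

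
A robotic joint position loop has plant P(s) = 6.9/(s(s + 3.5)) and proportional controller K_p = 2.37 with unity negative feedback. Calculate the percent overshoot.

22.1%

From 1 + K_pP(s) = 0: s² + 3.5s + 16.35 = 0 ⇒ ω_n = 4.044, ζ = 0.4328.
%OS = 100·exp(−πζ/√(1−ζ²)) = 100·exp(−π·0.4328/√0.8127) = 22.1%.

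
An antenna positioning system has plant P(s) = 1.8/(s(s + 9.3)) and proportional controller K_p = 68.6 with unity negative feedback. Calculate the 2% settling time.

From 1 + K_pP(s) = 0: s² + 9.3s + 123.5 = 0 ⇒ ω_n = 11.11, ζ = 0.4185.
2% settling time T_s ≈ 4/(ζω_n) = 4/4.65 = 0.86 s.

T_s ≈ 0.86 s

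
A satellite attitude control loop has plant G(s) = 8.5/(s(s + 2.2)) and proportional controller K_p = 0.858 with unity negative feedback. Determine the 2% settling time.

T_s ≈ 3.64 s

From 1 + K_pG(s) = 0: s² + 2.2s + 7.293 = 0 ⇒ ω_n = 2.701, ζ = 0.4073.
2% settling time T_s ≈ 4/(ζω_n) = 4/1.1 = 3.64 s.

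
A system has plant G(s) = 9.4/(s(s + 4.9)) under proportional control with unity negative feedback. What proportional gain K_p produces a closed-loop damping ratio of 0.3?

K_p = 7.1

Closed-loop characteristic equation: s² + 4.9s + K_p·9.4 = 0.
So ω_n = √(9.4K_p) and 2ζω_n = 4.9, giving ζ = 4.9/(2√(9.4K_p)).
Setting ζ = 0.3: √(9.4K_p) = 4.9/(2·0.3) = 8.167, so K_p = 66.69/9.4 = 7.1.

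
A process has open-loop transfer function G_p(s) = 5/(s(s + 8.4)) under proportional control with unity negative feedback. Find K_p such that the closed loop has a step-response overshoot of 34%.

K_p = 33.4

From %OS = 100·exp(−πζ/√(1−ζ²)) = 34%, ζ = −ln(0.34)/√(π²+ln²(0.34)) = 0.3248.
Characteristic equation s² + 8.4s + 5K_p = 0 gives ζ = 8.4/(2√(5K_p)).
Setting ζ = 0.3248: √(5K_p) = 8.4/(2·0.3248) = 12.93, so K_p = 167.2/5 = 33.4.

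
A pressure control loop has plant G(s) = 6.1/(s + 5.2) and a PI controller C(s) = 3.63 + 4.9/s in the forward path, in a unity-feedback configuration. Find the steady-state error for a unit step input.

0

The open loop C(s)G(s) has a pole at the origin (type 1), so the static position error constant is infinite and e_ss = 1/(1+∞) = 0.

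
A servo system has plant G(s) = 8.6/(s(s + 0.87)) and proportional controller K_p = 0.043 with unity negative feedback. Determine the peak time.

Closed-loop characteristic equation: s² + 0.87s + 0.3698 = 0, so ω_n = 0.6081 rad/s and ζ = 0.87/(2·0.6081) = 0.7153.
Damped frequency ω_d = ω_n√(1−ζ²) = 0.4249 rad/s, so peak time T_p = π/ω_d = 7.39 s.

T_p = 7.39 s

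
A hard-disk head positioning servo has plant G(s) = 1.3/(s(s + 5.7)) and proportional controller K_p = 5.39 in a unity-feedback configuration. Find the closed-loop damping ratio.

1 + K_p·G(s) = 0 gives s² + 5.7s + 7.007 = 0.
So ω_n² = 7.007 ⇒ ω_n = 2.647 rad/s, and ζ = 5.7/(2ω_n) = 1.08.

ζ = 1.08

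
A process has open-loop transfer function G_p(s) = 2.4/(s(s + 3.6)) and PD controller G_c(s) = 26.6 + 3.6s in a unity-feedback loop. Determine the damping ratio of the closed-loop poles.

ζ = 0.766

Forward path: (26.6 + 3.6s)·2.4/(s(s+3.6)). The closed-loop characteristic equation is s² + (3.6 + 2.4·3.6)s + 2.4·26.6 = 0.
That is s² + 12.24s + 63.84 = 0, so ω_n = 7.99 rad/s and ζ = 12.24/(2·7.99) = 0.766.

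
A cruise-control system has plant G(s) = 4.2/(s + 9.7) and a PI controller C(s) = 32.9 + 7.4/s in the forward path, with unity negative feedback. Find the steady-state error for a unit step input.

The open loop C(s)G(s) has a pole at the origin (type 1), so the static position error constant is infinite and e_ss = 1/(1+∞) = 0.

0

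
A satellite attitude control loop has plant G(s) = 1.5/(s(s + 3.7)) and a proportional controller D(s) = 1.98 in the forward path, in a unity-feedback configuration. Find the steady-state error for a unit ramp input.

1.25

The loop has one pole at the origin (type 1). Velocity error constant K_v = lim_{s→0} s·D(s)G(s) = 1.98·1.5/3.7 = 0.8027.
Steady-state error to a unit ramp: e_ss = 1/K_v = 1.25.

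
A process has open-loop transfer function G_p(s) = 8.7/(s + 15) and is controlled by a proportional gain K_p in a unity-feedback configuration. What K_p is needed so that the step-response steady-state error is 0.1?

K_p = 15.5

Steady-state error for a unit step on this type-0 loop is 1/(1 + K_p·G_p(0)).
G_p(0) = 0.58. Require 1/(1 + K_p·0.58) = 0.1, so 1 + 0.58·K_p = 10.
K_p = (10 − 1)/0.58 = 15.5.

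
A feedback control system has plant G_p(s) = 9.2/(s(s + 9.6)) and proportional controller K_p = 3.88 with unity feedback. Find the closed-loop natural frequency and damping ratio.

With unity feedback the closed-loop characteristic equation is s² + 9.6s + 3.88·9.2 = s² + 9.6s + 35.7 = 0.
Matching s² + 2ζω_n s + ω_n²: ω_n = √35.7 = 5.975 rad/s and 2ζω_n = 9.6, so ζ = 9.6/(2·5.975) = 0.803.

ω_n = 5.97 rad/s, ζ = 0.803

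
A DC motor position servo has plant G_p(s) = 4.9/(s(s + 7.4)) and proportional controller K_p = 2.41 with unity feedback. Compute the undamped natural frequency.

1 + K_p·G_p(s) = 0 gives s² + 7.4s + 11.81 = 0.
Matching s² + 2ζω_n s + ω_n²: ω_n = √11.81 = 3.436 rad/s and 2ζω_n = 7.4, so ζ = 7.4/(2·3.436) = 1.08.

ω_n = 3.44 rad/s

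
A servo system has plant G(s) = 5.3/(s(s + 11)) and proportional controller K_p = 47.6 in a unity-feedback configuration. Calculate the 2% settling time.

From 1 + K_pG(s) = 0: s² + 11s + 252.3 = 0 ⇒ ω_n = 15.88, ζ = 0.3463.
2% settling time T_s ≈ 4/(ζω_n) = 4/5.5 = 0.727 s.

T_s ≈ 0.727 s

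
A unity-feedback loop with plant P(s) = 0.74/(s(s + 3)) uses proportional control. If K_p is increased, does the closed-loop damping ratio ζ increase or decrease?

ζ = 3/(2√(0.74K_p)); increasing K_p raises the denominator, so ζ falls.

decrease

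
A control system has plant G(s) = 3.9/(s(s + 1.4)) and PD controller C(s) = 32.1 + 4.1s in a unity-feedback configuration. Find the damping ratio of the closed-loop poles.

Forward path: (32.1 + 4.1s)·3.9/(s(s+1.4)). The closed-loop characteristic equation is s² + (1.4 + 3.9·4.1)s + 3.9·32.1 = 0.
That is s² + 17.39s + 125.2 = 0, so ω_n = 11.19 rad/s and ζ = 17.39/(2·11.19) = 0.7771.

ζ = 0.777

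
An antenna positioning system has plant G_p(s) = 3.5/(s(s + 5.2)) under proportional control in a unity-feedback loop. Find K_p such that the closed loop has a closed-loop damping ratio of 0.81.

K_p = 2.94

Closed-loop characteristic equation: s² + 5.2s + K_p·3.5 = 0.
So ω_n = √(3.5K_p) and 2ζω_n = 5.2, giving ζ = 5.2/(2√(3.5K_p)).
Setting ζ = 0.81: √(3.5K_p) = 5.2/(2·0.81) = 3.21, so K_p = 10.3/3.5 = 2.94.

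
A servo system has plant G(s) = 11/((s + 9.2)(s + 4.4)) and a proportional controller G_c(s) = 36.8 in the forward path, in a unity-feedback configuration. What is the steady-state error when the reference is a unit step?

The loop is type 0. Static position error constant K_pos = G_c(0)·G(0) = 36.8·0.2717 = 10.
Steady-state error to a unit step: e_ss = 1/(1+K_pos) = 1/11 = 0.0909.

0.0909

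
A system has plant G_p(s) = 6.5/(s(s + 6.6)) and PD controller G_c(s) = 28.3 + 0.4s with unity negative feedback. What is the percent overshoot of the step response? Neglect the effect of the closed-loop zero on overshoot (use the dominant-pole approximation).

32.2%

Forward path: (28.3 + 0.4s)·6.5/(s(s+6.6)). The closed-loop characteristic equation is s² + (6.6 + 6.5·0.4)s + 6.5·28.3 = 0.
That is s² + 9.2s + 184 = 0, so ω_n = 13.56 rad/s and ζ = 9.2/(2·13.56) = 0.3392.
%OS = 100·exp(−πζ/√(1−ζ²)) = 32.2%.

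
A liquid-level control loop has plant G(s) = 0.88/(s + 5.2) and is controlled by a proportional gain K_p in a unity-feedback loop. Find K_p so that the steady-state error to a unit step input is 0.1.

Steady-state error for a unit step on this type-0 loop is 1/(1 + K_p·G(0)).
G(0) = 0.1692. Require 1/(1 + K_p·0.1692) = 0.1, so 1 + 0.1692·K_p = 10.
K_p = (10 − 1)/0.1692 = 53.2.

K_p = 53.2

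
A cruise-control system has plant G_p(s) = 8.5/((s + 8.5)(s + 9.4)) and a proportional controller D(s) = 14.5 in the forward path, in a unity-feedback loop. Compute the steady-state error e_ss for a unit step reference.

0.393

The loop is type 0. Static position error constant K_pos = D(0)·G_p(0) = 14.5·0.1064 = 1.543.
Steady-state error to a unit step: e_ss = 1/(1+K_pos) = 1/2.543 = 0.393.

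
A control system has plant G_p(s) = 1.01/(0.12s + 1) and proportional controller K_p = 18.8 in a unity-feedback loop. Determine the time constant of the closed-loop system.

Closed loop: T(s) = K_p·G_p/(1+K_p·G_p) = 18.99/(0.12s + 1 + 18.99), with pole at s = −(1 + 18.99)/0.12 = −166.6.
Closed-loop time constant τ = 1/166.6 = 0.006 s.

τ = 0.006 s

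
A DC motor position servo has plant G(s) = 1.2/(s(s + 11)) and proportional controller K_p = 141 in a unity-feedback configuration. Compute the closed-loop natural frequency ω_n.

With unity feedback the closed-loop characteristic equation is s² + 11s + 141·1.2 = s² + 11s + 169.2 = 0.
Matching s² + 2ζω_n s + ω_n²: ω_n = √169.2 = 13.01 rad/s and 2ζω_n = 11, so ζ = 11/(2·13.01) = 0.423.

ω_n = 13 rad/s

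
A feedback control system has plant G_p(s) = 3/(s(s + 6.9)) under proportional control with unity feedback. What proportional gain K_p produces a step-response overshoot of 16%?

K_p = 15.6

From %OS = 100·exp(−πζ/√(1−ζ²)) = 16%, ζ = −ln(0.16)/√(π²+ln²(0.16)) = 0.5039.
Characteristic equation s² + 6.9s + 3K_p = 0 gives ζ = 6.9/(2√(3K_p)).
Setting ζ = 0.5039: √(3K_p) = 6.9/(2·0.5039) = 6.847, so K_p = 46.88/3 = 15.6.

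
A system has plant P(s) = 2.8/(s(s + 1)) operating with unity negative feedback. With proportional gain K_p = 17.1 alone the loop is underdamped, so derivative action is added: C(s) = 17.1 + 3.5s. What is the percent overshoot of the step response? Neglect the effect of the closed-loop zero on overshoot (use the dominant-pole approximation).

Forward path: (17.1 + 3.5s)·2.8/(s(s+1)). The closed-loop characteristic equation is s² + (1 + 2.8·3.5)s + 2.8·17.1 = 0.
That is s² + 10.8s + 47.88 = 0, so ω_n = 6.92 rad/s and ζ = 10.8/(2·6.92) = 0.7804.
%OS = 100·exp(−πζ/√(1−ζ²)) = 1.98%.

1.98%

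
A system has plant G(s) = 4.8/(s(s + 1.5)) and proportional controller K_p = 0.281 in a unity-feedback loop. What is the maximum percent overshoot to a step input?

7.01%

From 1 + K_pG(s) = 0: s² + 1.5s + 1.349 = 0 ⇒ ω_n = 1.161, ζ = 0.6458.
%OS = 100·exp(−πζ/√(1−ζ²)) = 100·exp(−π·0.6458/√0.583) = 7.01%.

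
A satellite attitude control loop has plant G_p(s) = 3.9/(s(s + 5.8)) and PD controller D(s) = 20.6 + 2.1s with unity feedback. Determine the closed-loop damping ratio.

ζ = 0.78

Forward path: (20.6 + 2.1s)·3.9/(s(s+5.8)). The closed-loop characteristic equation is s² + (5.8 + 3.9·2.1)s + 3.9·20.6 = 0.
That is s² + 13.99s + 80.34 = 0, so ω_n = 8.963 rad/s and ζ = 13.99/(2·8.963) = 0.7804.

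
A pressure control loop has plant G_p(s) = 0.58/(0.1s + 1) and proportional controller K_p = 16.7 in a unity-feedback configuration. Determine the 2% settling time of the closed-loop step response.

Closed loop: T(s) = K_p·G_p/(1+K_p·G_p) = 9.686/(0.1s + 1 + 9.686), with pole at s = −(1 + 9.686)/0.1 = −106.9.
τ = 1/106.9 = 0.009358 s, so 2% settling time ≈ 4τ = 0.0374 s.

T_s ≈ 0.0374 s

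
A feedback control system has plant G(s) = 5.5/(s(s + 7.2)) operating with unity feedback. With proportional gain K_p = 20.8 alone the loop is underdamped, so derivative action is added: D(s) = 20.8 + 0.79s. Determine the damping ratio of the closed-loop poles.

Forward path: (20.8 + 0.79s)·5.5/(s(s+7.2)). The closed-loop characteristic equation is s² + (7.2 + 5.5·0.79)s + 5.5·20.8 = 0.
That is s² + 11.55s + 114.4 = 0, so ω_n = 10.7 rad/s and ζ = 11.55/(2·10.7) = 0.5397.

ζ = 0.54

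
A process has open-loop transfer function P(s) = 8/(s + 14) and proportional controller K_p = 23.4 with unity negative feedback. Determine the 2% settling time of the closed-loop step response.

T_s ≈ 0.0199 s

Closed-loop transfer function: T(s) = K_p·P(s)/(1 + K_p·P(s)) = 187.2/(s + 14 + 187.2) = 187.2/(s + 201.2).
Time constant τ = 1/201.2 = 0.00497 s, so the 2% settling time is about 4τ = 0.0199 s.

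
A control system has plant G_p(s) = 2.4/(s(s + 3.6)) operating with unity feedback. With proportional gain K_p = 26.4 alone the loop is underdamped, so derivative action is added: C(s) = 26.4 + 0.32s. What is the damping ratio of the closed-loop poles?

ζ = 0.274

Forward path: (26.4 + 0.32s)·2.4/(s(s+3.6)). The closed-loop characteristic equation is s² + (3.6 + 2.4·0.32)s + 2.4·26.4 = 0.
That is s² + 4.368s + 63.36 = 0, so ω_n = 7.96 rad/s and ζ = 4.368/(2·7.96) = 0.2744.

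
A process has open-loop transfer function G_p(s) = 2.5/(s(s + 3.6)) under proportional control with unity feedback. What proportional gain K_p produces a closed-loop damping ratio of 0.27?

Closed-loop characteristic equation: s² + 3.6s + K_p·2.5 = 0.
So ω_n = √(2.5K_p) and 2ζω_n = 3.6, giving ζ = 3.6/(2√(2.5K_p)).
Setting ζ = 0.27: √(2.5K_p) = 3.6/(2·0.27) = 6.667, so K_p = 44.44/2.5 = 17.8.

K_p = 17.8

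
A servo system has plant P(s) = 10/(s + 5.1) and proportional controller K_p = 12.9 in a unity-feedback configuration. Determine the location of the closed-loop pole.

s = -134.1

Closed-loop transfer function: T(s) = K_p·P(s)/(1 + K_p·P(s)) = 129/(s + 5.1 + 129) = 129/(s + 134.1).
The closed-loop pole is at s = −134.1.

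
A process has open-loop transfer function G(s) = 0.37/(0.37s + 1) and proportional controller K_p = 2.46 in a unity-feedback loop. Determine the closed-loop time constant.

Closed loop: T(s) = K_p·G/(1+K_p·G) = 0.9102/(0.37s + 1 + 0.9102), with pole at s = −(1 + 0.9102)/0.37 = −5.163.
Closed-loop time constant τ = 1/5.163 = 0.194 s.

τ = 0.194 s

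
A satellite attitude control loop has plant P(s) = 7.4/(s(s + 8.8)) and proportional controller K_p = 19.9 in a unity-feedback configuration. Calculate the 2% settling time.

T_s ≈ 0.909 s

From 1 + K_pP(s) = 0: s² + 8.8s + 147.3 = 0 ⇒ ω_n = 12.14, ζ = 0.3626.
2% settling time T_s ≈ 4/(ζω_n) = 4/4.4 = 0.909 s.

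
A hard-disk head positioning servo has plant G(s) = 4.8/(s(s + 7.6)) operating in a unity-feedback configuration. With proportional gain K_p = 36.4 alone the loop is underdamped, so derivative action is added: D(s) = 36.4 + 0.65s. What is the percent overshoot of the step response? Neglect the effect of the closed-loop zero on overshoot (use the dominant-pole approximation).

24.8%

Forward path: (36.4 + 0.65s)·4.8/(s(s+7.6)). The closed-loop characteristic equation is s² + (7.6 + 4.8·0.65)s + 4.8·36.4 = 0.
That is s² + 10.72s + 174.7 = 0, so ω_n = 13.22 rad/s and ζ = 10.72/(2·13.22) = 0.4055.
%OS = 100·exp(−πζ/√(1−ζ²)) = 24.8%.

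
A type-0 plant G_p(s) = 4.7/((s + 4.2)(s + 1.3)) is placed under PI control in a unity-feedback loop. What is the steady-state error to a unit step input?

The PI controller's integrator makes the forward path type 1, so e_ss to a step is zero.

0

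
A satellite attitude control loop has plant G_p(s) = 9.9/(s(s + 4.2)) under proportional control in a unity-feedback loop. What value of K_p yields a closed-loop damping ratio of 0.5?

Closed-loop characteristic equation: s² + 4.2s + K_p·9.9 = 0.
So ω_n = √(9.9K_p) and 2ζω_n = 4.2, giving ζ = 4.2/(2√(9.9K_p)).
Setting ζ = 0.5: √(9.9K_p) = 4.2/(2·0.5) = 4.2, so K_p = 17.64/9.9 = 1.78.

K_p = 1.78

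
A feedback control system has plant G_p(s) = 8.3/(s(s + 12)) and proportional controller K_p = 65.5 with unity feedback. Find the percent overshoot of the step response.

43.3%

The closed-loop denominator s² + 12s + 543.7 gives ω_n = √543.7 = 23.32 and ζ = 12/(2ω_n) = 0.2573.
%OS = 100·exp(−πζ/√(1−ζ²)) = 100·exp(−π·0.2573/√0.9338) = 43.3%.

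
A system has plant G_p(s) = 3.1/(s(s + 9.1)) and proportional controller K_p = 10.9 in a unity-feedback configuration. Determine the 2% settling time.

T_s ≈ 0.879 s

From 1 + K_pG_p(s) = 0: s² + 9.1s + 33.79 = 0 ⇒ ω_n = 5.813, ζ = 0.7827.
2% settling time T_s ≈ 4/(ζω_n) = 4/4.55 = 0.879 s.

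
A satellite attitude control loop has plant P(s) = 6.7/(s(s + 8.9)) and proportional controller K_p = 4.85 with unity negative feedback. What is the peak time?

The closed-loop denominator s² + 8.9s + 32.49 gives ω_n = √32.49 = 5.7 and ζ = 8.9/(2ω_n) = 0.7806.
Damped frequency ω_d = ω_n√(1−ζ²) = 3.563 rad/s, so peak time T_p = π/ω_d = 0.882 s.

T_p = 0.882 s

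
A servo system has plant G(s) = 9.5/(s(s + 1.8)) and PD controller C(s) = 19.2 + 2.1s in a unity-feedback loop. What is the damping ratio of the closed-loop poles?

Forward path: (19.2 + 2.1s)·9.5/(s(s+1.8)). The closed-loop characteristic equation is s² + (1.8 + 9.5·2.1)s + 9.5·19.2 = 0.
That is s² + 21.75s + 182.4 = 0, so ω_n = 13.51 rad/s and ζ = 21.75/(2·13.51) = 0.8052.

ζ = 0.805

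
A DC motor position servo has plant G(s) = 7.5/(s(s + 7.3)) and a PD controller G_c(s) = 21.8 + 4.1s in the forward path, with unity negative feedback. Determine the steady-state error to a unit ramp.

0.0446

The loop has one pole at the origin (type 1). Velocity error constant K_v = lim_{s→0} s·G_c(s)G(s) = 21.8·7.5/7.3 = 22.4.
Steady-state error to a unit ramp: e_ss = 1/K_v = 0.0446.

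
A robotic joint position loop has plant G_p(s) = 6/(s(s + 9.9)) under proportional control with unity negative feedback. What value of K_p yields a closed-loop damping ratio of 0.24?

Closed-loop characteristic equation: s² + 9.9s + K_p·6 = 0.
So ω_n = √(6K_p) and 2ζω_n = 9.9, giving ζ = 9.9/(2√(6K_p)).
Setting ζ = 0.24: √(6K_p) = 9.9/(2·0.24) = 20.62, so K_p = 425.4/6 = 70.9.

K_p = 70.9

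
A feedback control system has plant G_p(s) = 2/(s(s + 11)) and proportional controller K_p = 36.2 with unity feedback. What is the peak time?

Closed-loop characteristic equation: s² + 11s + 72.4 = 0, so ω_n = 8.509 rad/s and ζ = 11/(2·8.509) = 0.6464.
Damped frequency ω_d = ω_n√(1−ζ²) = 6.492 rad/s, so peak time T_p = π/ω_d = 0.484 s.

T_p = 0.484 s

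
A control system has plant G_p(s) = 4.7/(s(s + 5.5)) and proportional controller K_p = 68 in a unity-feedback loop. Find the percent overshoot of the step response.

61.3%

The closed-loop denominator s² + 5.5s + 319.6 gives ω_n = √319.6 = 17.88 and ζ = 5.5/(2ω_n) = 0.1538.
%OS = 100·exp(−πζ/√(1−ζ²)) = 100·exp(−π·0.1538/√0.9763) = 61.3%.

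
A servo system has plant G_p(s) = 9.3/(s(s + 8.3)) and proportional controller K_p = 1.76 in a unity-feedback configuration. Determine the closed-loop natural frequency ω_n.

The closed-loop denominator is s(s+8.3) + 1.76·9.3 = s² + 8.3s + 16.37.
Matching s² + 2ζω_n s + ω_n²: ω_n = √16.37 = 4.046 rad/s and 2ζω_n = 8.3, so ζ = 8.3/(2·4.046) = 1.03.

ω_n = 4.05 rad/s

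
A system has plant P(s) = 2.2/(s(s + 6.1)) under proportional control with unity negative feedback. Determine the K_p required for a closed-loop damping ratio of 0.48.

Closed-loop characteristic equation: s² + 6.1s + K_p·2.2 = 0.
So ω_n = √(2.2K_p) and 2ζω_n = 6.1, giving ζ = 6.1/(2√(2.2K_p)).
Setting ζ = 0.48: √(2.2K_p) = 6.1/(2·0.48) = 6.354, so K_p = 40.38/2.2 = 18.4.

K_p = 18.4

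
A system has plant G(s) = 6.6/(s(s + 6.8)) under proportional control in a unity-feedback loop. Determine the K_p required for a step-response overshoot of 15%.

K_p = 6.55

From %OS = 100·exp(−πζ/√(1−ζ²)) = 15%, ζ = −ln(0.15)/√(π²+ln²(0.15)) = 0.5169.
Characteristic equation s² + 6.8s + 6.6K_p = 0 gives ζ = 6.8/(2√(6.6K_p)).
Setting ζ = 0.5169: √(6.6K_p) = 6.8/(2·0.5169) = 6.577, so K_p = 43.26/6.6 = 6.55.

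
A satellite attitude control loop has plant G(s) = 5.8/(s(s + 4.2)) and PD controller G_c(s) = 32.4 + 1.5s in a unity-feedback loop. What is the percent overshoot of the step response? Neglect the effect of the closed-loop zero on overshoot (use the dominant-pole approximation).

Forward path: (32.4 + 1.5s)·5.8/(s(s+4.2)). The closed-loop characteristic equation is s² + (4.2 + 5.8·1.5)s + 5.8·32.4 = 0.
That is s² + 12.9s + 187.9 = 0, so ω_n = 13.71 rad/s and ζ = 12.9/(2·13.71) = 0.4705.
%OS = 100·exp(−πζ/√(1−ζ²)) = 18.7%.

18.7%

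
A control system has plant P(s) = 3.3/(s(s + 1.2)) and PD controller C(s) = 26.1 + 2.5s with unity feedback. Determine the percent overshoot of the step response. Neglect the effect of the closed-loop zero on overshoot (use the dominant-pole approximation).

Forward path: (26.1 + 2.5s)·3.3/(s(s+1.2)). The closed-loop characteristic equation is s² + (1.2 + 3.3·2.5)s + 3.3·26.1 = 0.
That is s² + 9.45s + 86.13 = 0, so ω_n = 9.281 rad/s and ζ = 9.45/(2·9.281) = 0.5091.
%OS = 100·exp(−πζ/√(1−ζ²)) = 15.6%.

15.6%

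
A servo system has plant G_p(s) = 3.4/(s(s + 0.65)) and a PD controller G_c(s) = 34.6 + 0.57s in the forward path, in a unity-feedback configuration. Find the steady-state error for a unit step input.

The open loop G_c(s)G_p(s) has a pole at the origin (type 1), so the static position error constant is infinite and e_ss = 1/(1+∞) = 0.

0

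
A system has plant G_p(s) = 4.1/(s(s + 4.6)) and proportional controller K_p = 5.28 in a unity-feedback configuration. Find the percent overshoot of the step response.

16.8%

The closed-loop denominator s² + 4.6s + 21.65 gives ω_n = √21.65 = 4.653 and ζ = 4.6/(2ω_n) = 0.4943.
%OS = 100·exp(−πζ/√(1−ζ²)) = 100·exp(−π·0.4943/√0.7556) = 16.8%.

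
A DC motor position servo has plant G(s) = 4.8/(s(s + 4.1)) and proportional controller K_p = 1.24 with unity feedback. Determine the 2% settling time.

The closed-loop denominator s² + 4.1s + 5.952 gives ω_n = √5.952 = 2.44 and ζ = 4.1/(2ω_n) = 0.8403.
2% settling time T_s ≈ 4/(ζω_n) = 4/2.05 = 1.95 s.

T_s ≈ 1.95 s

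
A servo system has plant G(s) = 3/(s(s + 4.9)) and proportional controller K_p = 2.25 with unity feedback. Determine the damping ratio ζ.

The closed-loop denominator is s(s+4.9) + 2.25·3 = s² + 4.9s + 6.75.
So ω_n² = 6.75 ⇒ ω_n = 2.598 rad/s, and ζ = 4.9/(2ω_n) = 0.943.

ζ = 0.943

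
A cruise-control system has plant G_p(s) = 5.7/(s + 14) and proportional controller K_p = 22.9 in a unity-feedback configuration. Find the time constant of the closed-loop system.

τ = 0.00692 s

Closed-loop transfer function: T(s) = K_p·G_p(s)/(1 + K_p·G_p(s)) = 130.5/(s + 14 + 130.5) = 130.5/(s + 144.5).
Time constant τ = 1/144.5 = 0.00692 s.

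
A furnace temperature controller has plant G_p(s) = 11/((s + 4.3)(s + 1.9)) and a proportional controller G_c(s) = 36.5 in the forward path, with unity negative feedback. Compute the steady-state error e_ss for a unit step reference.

The loop is type 0. Static position error constant K_pos = G_c(0)·G_p(0) = 36.5·1.346 = 49.14.
Steady-state error to a unit step: e_ss = 1/(1+K_pos) = 1/50.14 = 0.0199.

0.0199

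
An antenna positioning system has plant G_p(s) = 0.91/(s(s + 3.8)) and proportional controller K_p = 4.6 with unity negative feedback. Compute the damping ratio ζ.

With unity feedback the closed-loop characteristic equation is s² + 3.8s + 4.6·0.91 = s² + 3.8s + 4.186 = 0.
So ω_n² = 4.186 ⇒ ω_n = 2.046 rad/s, and ζ = 3.8/(2ω_n) = 0.929.

ζ = 0.929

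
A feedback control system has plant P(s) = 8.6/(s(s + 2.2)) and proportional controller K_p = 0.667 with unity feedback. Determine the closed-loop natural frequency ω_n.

1 + K_p·P(s) = 0 gives s² + 2.2s + 5.736 = 0.
Matching s² + 2ζω_n s + ω_n²: ω_n = √5.736 = 2.395 rad/s and 2ζω_n = 2.2, so ζ = 2.2/(2·2.395) = 0.459.

ω_n = 2.4 rad/s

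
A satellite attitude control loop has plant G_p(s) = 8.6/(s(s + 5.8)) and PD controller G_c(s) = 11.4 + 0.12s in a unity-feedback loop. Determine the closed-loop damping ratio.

Forward path: (11.4 + 0.12s)·8.6/(s(s+5.8)). The closed-loop characteristic equation is s² + (5.8 + 8.6·0.12)s + 8.6·11.4 = 0.
That is s² + 6.832s + 98.04 = 0, so ω_n = 9.902 rad/s and ζ = 6.832/(2·9.902) = 0.345.

ζ = 0.345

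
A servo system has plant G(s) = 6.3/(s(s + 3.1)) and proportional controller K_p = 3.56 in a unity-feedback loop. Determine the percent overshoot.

33.7%

The closed-loop denominator s² + 3.1s + 22.43 gives ω_n = √22.43 = 4.736 and ζ = 3.1/(2ω_n) = 0.3273.
%OS = 100·exp(−πζ/√(1−ζ²)) = 100·exp(−π·0.3273/√0.8929) = 33.7%.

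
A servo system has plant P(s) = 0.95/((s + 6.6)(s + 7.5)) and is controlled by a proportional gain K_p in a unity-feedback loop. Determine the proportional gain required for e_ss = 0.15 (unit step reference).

Steady-state error for a unit step on this type-0 loop is 1/(1 + K_p·P(0)).
P(0) = 0.01919. Require 1/(1 + K_p·0.01919) = 0.15, so 1 + 0.01919·K_p = 6.667.
K_p = (6.667 − 1)/0.01919 = 295.

K_p = 295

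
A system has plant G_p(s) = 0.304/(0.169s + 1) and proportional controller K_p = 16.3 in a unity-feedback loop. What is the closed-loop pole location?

Closed loop: T(s) = K_p·G_p/(1+K_p·G_p) = 4.955/(0.169s + 1 + 4.955), with pole at s = −(1 + 4.955)/0.169 = −35.24.

s = -35.24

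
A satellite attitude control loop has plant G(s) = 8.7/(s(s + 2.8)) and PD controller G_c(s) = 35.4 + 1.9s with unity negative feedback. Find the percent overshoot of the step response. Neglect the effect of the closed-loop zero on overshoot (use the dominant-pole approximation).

Forward path: (35.4 + 1.9s)·8.7/(s(s+2.8)). The closed-loop characteristic equation is s² + (2.8 + 8.7·1.9)s + 8.7·35.4 = 0.
That is s² + 19.33s + 308 = 0, so ω_n = 17.55 rad/s and ζ = 19.33/(2·17.55) = 0.5507.
%OS = 100·exp(−πζ/√(1−ζ²)) = 12.6%.

12.6%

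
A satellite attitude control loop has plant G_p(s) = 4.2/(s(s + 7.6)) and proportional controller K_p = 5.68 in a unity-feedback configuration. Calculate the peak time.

Closed-loop characteristic equation: s² + 7.6s + 23.86 = 0, so ω_n = 4.884 rad/s and ζ = 7.6/(2·4.884) = 0.778.
Damped frequency ω_d = ω_n√(1−ζ²) = 3.069 rad/s, so peak time T_p = π/ω_d = 1.02 s.

T_p = 1.02 s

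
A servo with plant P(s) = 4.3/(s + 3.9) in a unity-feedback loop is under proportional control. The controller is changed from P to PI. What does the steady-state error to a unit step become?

0

The integrator makes K_pos = lim_{s→0} C(s)G(s) infinite, so e_ss = 1/(1+K_pos) = 0.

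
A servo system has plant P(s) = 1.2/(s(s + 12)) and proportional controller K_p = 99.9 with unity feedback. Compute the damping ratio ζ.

With unity feedback the closed-loop characteristic equation is s² + 12s + 99.9·1.2 = s² + 12s + 119.9 = 0.
Matching s² + 2ζω_n s + ω_n²: ω_n = √119.9 = 10.95 rad/s and 2ζω_n = 12, so ζ = 12/(2·10.95) = 0.548.

ζ = 0.548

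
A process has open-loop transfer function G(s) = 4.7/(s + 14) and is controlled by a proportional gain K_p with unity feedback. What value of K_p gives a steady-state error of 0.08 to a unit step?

Steady-state error for a unit step on this type-0 loop is 1/(1 + K_p·G(0)).
G(0) = 0.3357. Require 1/(1 + K_p·0.3357) = 0.08, so 1 + 0.3357·K_p = 12.5.
K_p = (12.5 − 1)/0.3357 = 34.3.

K_p = 34.3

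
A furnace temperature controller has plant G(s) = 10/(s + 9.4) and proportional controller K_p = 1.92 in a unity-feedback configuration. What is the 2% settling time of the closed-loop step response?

Closed-loop transfer function: T(s) = K_p·G(s)/(1 + K_p·G(s)) = 19.2/(s + 9.4 + 19.2) = 19.2/(s + 28.6).
Time constant τ = 1/28.6 = 0.03497 s, so the 2% settling time is about 4τ = 0.14 s.

T_s ≈ 0.14 s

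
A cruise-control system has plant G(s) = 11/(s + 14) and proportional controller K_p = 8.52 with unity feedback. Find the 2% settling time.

T_s ≈ 0.0371 s

Closed-loop transfer function: T(s) = K_p·G(s)/(1 + K_p·G(s)) = 93.72/(s + 14 + 93.72) = 93.72/(s + 107.7).
Time constant τ = 1/107.7 = 0.009283 s, so the 2% settling time is about 4τ = 0.0371 s.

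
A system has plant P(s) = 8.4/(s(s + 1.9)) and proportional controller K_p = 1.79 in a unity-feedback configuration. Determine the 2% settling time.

T_s ≈ 4.21 s

Closed-loop characteristic equation: s² + 1.9s + 15.04 = 0, so ω_n = 3.878 rad/s and ζ = 1.9/(2·3.878) = 0.245.
2% settling time T_s ≈ 4/(ζω_n) = 4/0.95 = 4.21 s.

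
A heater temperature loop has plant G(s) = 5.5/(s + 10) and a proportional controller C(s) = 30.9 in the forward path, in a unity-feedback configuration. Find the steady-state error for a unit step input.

0.0556

The loop is type 0. Static position error constant K_pos = C(0)·G(0) = 30.9·0.55 = 17.
Steady-state error to a unit step: e_ss = 1/(1+K_pos) = 1/18 = 0.0556.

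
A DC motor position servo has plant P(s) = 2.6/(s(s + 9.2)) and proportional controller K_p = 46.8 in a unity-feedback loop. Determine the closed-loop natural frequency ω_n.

ω_n = 11 rad/s

The closed-loop denominator is s(s+9.2) + 46.8·2.6 = s² + 9.2s + 121.7.
So ω_n² = 121.7 ⇒ ω_n = 11.03 rad/s, and ζ = 9.2/(2ω_n) = 0.417.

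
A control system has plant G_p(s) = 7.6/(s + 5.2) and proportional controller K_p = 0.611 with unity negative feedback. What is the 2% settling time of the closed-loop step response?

Closed-loop transfer function: T(s) = K_p·G_p(s)/(1 + K_p·G_p(s)) = 4.644/(s + 5.2 + 4.644) = 4.644/(s + 9.844).
Time constant τ = 1/9.844 = 0.1016 s, so the 2% settling time is about 4τ = 0.406 s.

T_s ≈ 0.406 s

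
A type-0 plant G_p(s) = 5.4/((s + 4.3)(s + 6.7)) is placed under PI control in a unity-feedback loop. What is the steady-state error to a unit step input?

The PI controller's integrator makes the forward path type 1, so e_ss to a step is zero.

0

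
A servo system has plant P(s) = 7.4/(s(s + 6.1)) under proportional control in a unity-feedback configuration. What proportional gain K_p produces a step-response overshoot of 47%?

From %OS = 100·exp(−πζ/√(1−ζ²)) = 47%, ζ = −ln(0.47)/√(π²+ln²(0.47)) = 0.2337.
Characteristic equation s² + 6.1s + 7.4K_p = 0 gives ζ = 6.1/(2√(7.4K_p)).
Setting ζ = 0.2337: √(7.4K_p) = 6.1/(2·0.2337) = 13.05, so K_p = 170.4/7.4 = 23.

K_p = 23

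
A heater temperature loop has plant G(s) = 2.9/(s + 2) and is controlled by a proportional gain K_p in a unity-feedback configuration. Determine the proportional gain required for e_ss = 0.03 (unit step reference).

K_p = 22.3

Steady-state error for a unit step on this type-0 loop is 1/(1 + K_p·G(0)).
G(0) = 1.45. Require 1/(1 + K_p·1.45) = 0.03, so 1 + 1.45·K_p = 33.33.
K_p = (33.33 − 1)/1.45 = 22.3.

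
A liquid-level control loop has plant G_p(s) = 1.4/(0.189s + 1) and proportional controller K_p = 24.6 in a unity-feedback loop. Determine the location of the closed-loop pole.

s = -187.5

Closed loop: T(s) = K_p·G_p/(1+K_p·G_p) = 34.44/(0.189s + 1 + 34.44), with pole at s = −(1 + 34.44)/0.189 = −187.5.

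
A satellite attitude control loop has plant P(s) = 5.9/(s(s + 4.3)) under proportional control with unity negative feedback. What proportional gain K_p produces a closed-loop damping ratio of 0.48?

K_p = 3.4

Closed-loop characteristic equation: s² + 4.3s + K_p·5.9 = 0.
So ω_n = √(5.9K_p) and 2ζω_n = 4.3, giving ζ = 4.3/(2√(5.9K_p)).
Setting ζ = 0.48: √(5.9K_p) = 4.3/(2·0.48) = 4.479, so K_p = 20.06/5.9 = 3.4.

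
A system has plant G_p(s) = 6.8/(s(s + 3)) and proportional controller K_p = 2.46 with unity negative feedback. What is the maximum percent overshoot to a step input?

29%

The closed-loop denominator s² + 3s + 16.73 gives ω_n = √16.73 = 4.09 and ζ = 3/(2ω_n) = 0.3667.
%OS = 100·exp(−πζ/√(1−ζ²)) = 100·exp(−π·0.3667/√0.8655) = 29%.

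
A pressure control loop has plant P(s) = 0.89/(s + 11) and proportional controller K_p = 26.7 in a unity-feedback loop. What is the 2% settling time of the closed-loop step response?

T_s ≈ 0.115 s

Closed-loop transfer function: T(s) = K_p·P(s)/(1 + K_p·P(s)) = 23.76/(s + 11 + 23.76) = 23.76/(s + 34.76).
Time constant τ = 1/34.76 = 0.02877 s, so the 2% settling time is about 4τ = 0.115 s.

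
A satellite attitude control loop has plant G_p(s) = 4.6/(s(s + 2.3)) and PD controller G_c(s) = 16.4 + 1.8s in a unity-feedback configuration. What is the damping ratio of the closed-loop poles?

ζ = 0.609

Forward path: (16.4 + 1.8s)·4.6/(s(s+2.3)). The closed-loop characteristic equation is s² + (2.3 + 4.6·1.8)s + 4.6·16.4 = 0.
That is s² + 10.58s + 75.44 = 0, so ω_n = 8.686 rad/s and ζ = 10.58/(2·8.686) = 0.6091.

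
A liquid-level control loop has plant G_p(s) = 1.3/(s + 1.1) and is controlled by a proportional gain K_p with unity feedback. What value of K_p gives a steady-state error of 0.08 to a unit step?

K_p = 9.73

The loop is type 0, so e_ss(step) = 1/(1 + K_pos) with K_pos = K_p·G_p(0).
G_p(0) = 1.182. Require 1/(1 + K_p·1.182) = 0.08, so 1 + 1.182·K_p = 12.5.
K_p = (12.5 − 1)/1.182 = 9.73.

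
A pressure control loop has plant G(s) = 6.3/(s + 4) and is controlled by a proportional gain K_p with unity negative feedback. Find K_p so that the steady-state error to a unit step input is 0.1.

For a type-0 loop with proportional control, e_ss = 1/(1 + K_p·G(0)).
G(0) = 1.575. Require 1/(1 + K_p·1.575) = 0.1, so 1 + 1.575·K_p = 10.
K_p = (10 − 1)/1.575 = 5.71.

K_p = 5.71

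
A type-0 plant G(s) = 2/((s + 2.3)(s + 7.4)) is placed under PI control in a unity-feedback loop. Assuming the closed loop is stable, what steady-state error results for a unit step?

The PI controller's integrator makes the forward path type 1, so e_ss to a step is zero.

0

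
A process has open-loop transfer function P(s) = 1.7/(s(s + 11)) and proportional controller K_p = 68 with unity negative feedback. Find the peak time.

T_p = 0.34 s

The closed-loop denominator s² + 11s + 115.6 gives ω_n = √115.6 = 10.75 and ζ = 11/(2ω_n) = 0.5115.
Damped frequency ω_d = ω_n√(1−ζ²) = 9.239 rad/s, so peak time T_p = π/ω_d = 0.34 s.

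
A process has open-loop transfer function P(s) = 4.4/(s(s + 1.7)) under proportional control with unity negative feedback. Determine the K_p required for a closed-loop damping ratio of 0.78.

Closed-loop characteristic equation: s² + 1.7s + K_p·4.4 = 0.
So ω_n = √(4.4K_p) and 2ζω_n = 1.7, giving ζ = 1.7/(2√(4.4K_p)).
Setting ζ = 0.78: √(4.4K_p) = 1.7/(2·0.78) = 1.09, so K_p = 1.188/4.4 = 0.27.

K_p = 0.27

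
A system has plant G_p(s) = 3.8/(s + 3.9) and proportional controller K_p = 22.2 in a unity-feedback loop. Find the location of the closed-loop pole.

Closed-loop transfer function: T(s) = K_p·G_p(s)/(1 + K_p·G_p(s)) = 84.36/(s + 3.9 + 84.36) = 84.36/(s + 88.26).
The closed-loop pole is at s = −88.26.

s = -88.26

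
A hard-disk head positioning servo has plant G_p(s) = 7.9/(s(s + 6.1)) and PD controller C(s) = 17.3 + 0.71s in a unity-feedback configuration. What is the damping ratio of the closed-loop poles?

ζ = 0.501

Forward path: (17.3 + 0.71s)·7.9/(s(s+6.1)). The closed-loop characteristic equation is s² + (6.1 + 7.9·0.71)s + 7.9·17.3 = 0.
That is s² + 11.71s + 136.7 = 0, so ω_n = 11.69 rad/s and ζ = 11.71/(2·11.69) = 0.5008.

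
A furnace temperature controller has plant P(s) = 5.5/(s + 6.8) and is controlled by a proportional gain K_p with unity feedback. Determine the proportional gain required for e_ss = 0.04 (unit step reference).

For a type-0 loop with proportional control, e_ss = 1/(1 + K_p·P(0)).
P(0) = 0.8088. Require 1/(1 + K_p·0.8088) = 0.04, so 1 + 0.8088·K_p = 25.
K_p = (25 − 1)/0.8088 = 29.7.

K_p = 29.7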